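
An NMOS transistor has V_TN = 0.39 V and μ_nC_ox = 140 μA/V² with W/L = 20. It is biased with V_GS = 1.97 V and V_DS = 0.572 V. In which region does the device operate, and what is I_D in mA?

k_n = μ_nC_ox · (W/L) = 2.8 mA/V².
V_ov = V_GS − V_TN = 1.97 − 0.39 = 1.58 V.
Since V_DS = 0.572 V < V_ov = 1.58 V, the device is in the triode region.
I_D = k_n [V_ov · V_DS − ½ V_DS²] = 2.8 × [1.58 × 0.572 − 0.5 × 0.572²] = 2.07 mA.

Triode; I_D = 2.07 mA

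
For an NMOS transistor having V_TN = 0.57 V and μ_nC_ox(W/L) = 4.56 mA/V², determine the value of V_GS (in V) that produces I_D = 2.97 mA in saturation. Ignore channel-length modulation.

V_GS = 1.71 V

In saturation I_D = ½ k_n (V_GS − V_TN)², so V_GS − V_TN = √(2 I_D / k_n) = √(2 × 2.97 / 4.56) = 1.14 V.
V_GS = 0.57 + 1.14 = 1.71 V.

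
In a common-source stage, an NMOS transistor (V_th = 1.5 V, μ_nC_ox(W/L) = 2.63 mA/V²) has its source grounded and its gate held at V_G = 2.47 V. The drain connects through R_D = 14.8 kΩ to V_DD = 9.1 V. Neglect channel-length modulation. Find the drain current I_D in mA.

V_GS = V_G = 2.47 V, so V_ov = 2.47 − 1.5 = 0.97 V.
Assume saturation: I_D = ½ k_n V_ov² = 0.5 × 2.63 × 0.97² = 1.24 mA, giving V_DS = V_DD − I_D R_D = 9.1 − 1.24 × 14.8 = -9.21 V.
But -9.21 V < V_ov = 0.97 V, so the device is actually in triode.
In triode I_D = k_n[V_ov V_DS − ½ V_DS²] and I_D = (V_DD − V_DS)/R_D. Equating: 19.5 V_DS² − 38.76 V_DS + 9.1 = 0, giving V_DS = 0.272 V (the root below V_ov).
I_D = (9.1 − 0.272) / 14.8 = 0.596 mA.

I_D = 0.596 mA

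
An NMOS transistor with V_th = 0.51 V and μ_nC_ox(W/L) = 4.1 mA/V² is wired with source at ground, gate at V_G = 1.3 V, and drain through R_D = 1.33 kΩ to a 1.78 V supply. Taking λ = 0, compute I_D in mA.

I_D = 1.01 mA

V_GS = V_G = 1.3 V, so V_ov = 1.3 − 0.51 = 0.79 V.
Assume saturation: I_D = ½ k_n V_ov² = 0.5 × 4.1 × 0.79² = 1.28 mA, giving V_DS = V_DD − I_D R_D = 1.78 − 1.28 × 1.33 = 0.0784 V.
But 0.0784 V < V_ov = 0.79 V, so the device is actually in triode.
In triode I_D = k_n[V_ov V_DS − ½ V_DS²] and I_D = (V_DD − V_DS)/R_D. Equating: 2.73 V_DS² − 5.308 V_DS + 1.78 = 0, giving V_DS = 0.431 V (the root below V_ov).
I_D = (1.78 − 0.431) / 1.33 = 1.01 mA.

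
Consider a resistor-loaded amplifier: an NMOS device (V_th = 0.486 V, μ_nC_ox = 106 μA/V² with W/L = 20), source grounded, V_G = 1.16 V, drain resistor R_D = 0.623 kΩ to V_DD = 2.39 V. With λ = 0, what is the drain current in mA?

V_GS = V_G = 1.16 V, so V_ov = 1.16 − 0.486 = 0.674 V.
k_n = μ_nC_ox · (W/L) = 2.12 mA/V².
Assume saturation: I_D = ½ k_n V_ov² = 0.5 × 2.12 × 0.674² = 0.482 mA, giving V_DS = V_DD − I_D R_D = 2.39 − 0.482 × 0.623 = 2.09 V.
V_DS = 2.09 V ≥ V_ov = 0.674 V, confirming saturation.

I_D = 0.482 mA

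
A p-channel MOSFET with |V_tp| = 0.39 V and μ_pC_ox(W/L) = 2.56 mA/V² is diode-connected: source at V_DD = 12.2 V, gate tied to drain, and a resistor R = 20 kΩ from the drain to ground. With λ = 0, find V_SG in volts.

V_SG = 1.05 V

With gate tied to drain, V_SG = V_SD ≥ V_SG − |V_tp|, so the device is in saturation.
KCL at the drain: ½ k_p (V_SG − |V_tp|)² = (V_DD − V_SG)/R.
Let x = V_SG − 0.39. Then 25.6 x² + x − 11.81 = 0, giving x = 0.66 V (positive root), so V_SG = 1.05 V.
I_D = (V_DD − V_SG)/R = (12.2 − 1.05) / 20 = 0.558 mA.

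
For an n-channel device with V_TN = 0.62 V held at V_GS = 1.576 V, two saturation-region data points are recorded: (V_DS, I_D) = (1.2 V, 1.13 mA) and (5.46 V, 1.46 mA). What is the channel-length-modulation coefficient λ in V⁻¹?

λ = 0.0747 V⁻¹

With V_GS fixed, I_D ∝ (1 + λ V_DS) in saturation, so I_D2/I_D1 = (1 + λ V_DS2)/(1 + λ V_DS1).
1.46/1.13 = 1.292 = (1 + 5.46 λ)/(1 + 1.2 λ).
Solving: λ (I_D1 V_DS2 − I_D2 V_DS1) = I_D2 − I_D1, so λ = (1.46 − 1.13) / (1.13 × 5.46 − 1.46 × 1.2) = 0.33 / 4.42 = 0.0747 V⁻¹.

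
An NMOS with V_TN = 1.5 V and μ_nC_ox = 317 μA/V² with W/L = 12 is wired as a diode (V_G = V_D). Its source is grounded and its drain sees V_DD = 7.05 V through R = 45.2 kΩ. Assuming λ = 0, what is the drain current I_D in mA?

With gate tied to drain, V_GS = V_DS ≥ V_GS − V_TN, so the device is in saturation.
k_n = μ_nC_ox · (W/L) = 3.804 mA/V².
KCL at the drain: ½ k_n (V_GS − V_TN)² = (V_DD − V_GS)/R.
Let x = V_GS − 1.5. Then 86 x² + x − 5.55 = 0, giving x = 0.248 V (positive root), so V_GS = 1.75 V.
I_D = (V_DD − V_GS)/R = (7.05 − 1.75) / 45.2 = 0.117 mA.

I_D = 0.117 mA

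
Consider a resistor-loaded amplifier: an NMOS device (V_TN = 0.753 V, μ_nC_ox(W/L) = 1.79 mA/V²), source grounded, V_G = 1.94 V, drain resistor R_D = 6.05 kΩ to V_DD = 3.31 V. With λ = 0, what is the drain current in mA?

I_D = 0.503 mA

V_GS = V_G = 1.94 V, so V_ov = 1.94 − 0.753 = 1.19 V.
Assume saturation: I_D = ½ k_n V_ov² = 0.5 × 1.79 × 1.19² = 1.26 mA, giving V_DS = V_DD − I_D R_D = 3.31 − 1.26 × 6.05 = -4.32 V.
But -4.32 V < V_ov = 1.19 V, so the device is actually in triode.
In triode I_D = k_n[V_ov V_DS − ½ V_DS²] and I_D = (V_DD − V_DS)/R_D. Equating: 5.41 V_DS² − 13.85 V_DS + 3.31 = 0, giving V_DS = 0.267 V (the root below V_ov).
I_D = (3.31 − 0.267) / 6.05 = 0.503 mA.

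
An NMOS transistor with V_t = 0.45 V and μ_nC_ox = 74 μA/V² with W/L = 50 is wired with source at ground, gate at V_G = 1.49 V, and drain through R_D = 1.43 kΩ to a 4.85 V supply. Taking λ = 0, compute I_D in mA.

V_GS = V_G = 1.49 V, so V_ov = 1.49 − 0.45 = 1.04 V.
k_n = μ_nC_ox · (W/L) = 3.7 mA/V².
Assume saturation: I_D = ½ k_n V_ov² = 0.5 × 3.7 × 1.04² = 2 mA, giving V_DS = V_DD − I_D R_D = 4.85 − 2 × 1.43 = 1.99 V.
V_DS = 1.99 V ≥ V_ov = 1.04 V, confirming saturation.

I_D = 2.00 mA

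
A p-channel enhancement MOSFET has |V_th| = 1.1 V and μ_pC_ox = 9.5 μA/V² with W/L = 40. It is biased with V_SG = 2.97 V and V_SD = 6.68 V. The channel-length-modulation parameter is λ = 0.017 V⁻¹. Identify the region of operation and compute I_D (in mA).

Saturation; I_D = 0.740 mA

k_p = μ_pC_ox · (W/L) = 0.38 mA/V².
V_ov = V_SG − |V_th| = 2.97 − 1.1 = 1.87 V.
Since V_SD = 6.68 V ≥ V_ov = 1.87 V, the device is in saturation.
I_D = ½ k_p V_ov² (1 + λ V_SD) = 0.5 × 0.38 × 1.87² × (1 + 0.017 × 6.68) = 0.74 mA.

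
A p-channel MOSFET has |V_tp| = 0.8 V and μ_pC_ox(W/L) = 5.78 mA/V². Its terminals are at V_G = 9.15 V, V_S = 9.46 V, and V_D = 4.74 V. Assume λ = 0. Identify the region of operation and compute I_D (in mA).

Cutoff; I_D = 0 mA

V_SG = V_S − V_G = 9.46 − 9.15 = 0.31 V; V_SD = V_S − V_D = 9.46 − 4.74 = 4.72 V.
V_SG = 0.31 V < |V_tp| = 0.8 V, so the transistor is in cutoff.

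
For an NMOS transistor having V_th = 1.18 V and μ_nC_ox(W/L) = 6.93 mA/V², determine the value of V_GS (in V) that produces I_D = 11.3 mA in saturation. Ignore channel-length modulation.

In saturation I_D = ½ k_n (V_GS − V_th)², so V_GS − V_th = √(2 I_D / k_n) = √(2 × 11.3 / 6.93) = 1.81 V.
V_GS = 1.18 + 1.81 = 2.99 V.

V_GS = 2.99 V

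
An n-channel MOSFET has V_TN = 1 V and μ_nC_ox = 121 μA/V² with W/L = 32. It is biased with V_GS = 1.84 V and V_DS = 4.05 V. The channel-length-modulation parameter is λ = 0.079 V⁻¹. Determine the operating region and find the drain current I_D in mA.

Saturation; I_D = 1.80 mA

k_n = μ_nC_ox · (W/L) = 3.872 mA/V².
V_ov = V_GS − V_TN = 1.84 − 1 = 0.84 V.
Since V_DS = 4.05 V ≥ V_ov = 0.84 V, the device is in saturation.
I_D = ½ k_n V_ov² (1 + λ V_DS) = 0.5 × 3.872 × 0.84² × (1 + 0.079 × 4.05) = 1.8 mA.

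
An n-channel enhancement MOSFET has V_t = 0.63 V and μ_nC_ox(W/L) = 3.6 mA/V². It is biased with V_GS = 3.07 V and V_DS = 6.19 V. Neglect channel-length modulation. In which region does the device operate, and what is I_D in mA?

V_ov = V_GS − V_t = 3.07 − 0.63 = 2.44 V.
Since V_DS = 6.19 V ≥ V_ov = 2.44 V, the device is in saturation.
I_D = ½ k_n V_ov² = 0.5 × 3.6 × 2.44² = 10.7 mA.

Saturation; I_D = 10.7 mA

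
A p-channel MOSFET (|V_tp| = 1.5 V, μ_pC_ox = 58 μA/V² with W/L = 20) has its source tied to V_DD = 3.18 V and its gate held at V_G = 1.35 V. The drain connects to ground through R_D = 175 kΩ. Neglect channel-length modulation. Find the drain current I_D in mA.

V_SG = V_DD − V_G = 3.18 − 1.35 = 1.83 V, so V_ov = 1.83 − 1.5 = 0.33 V.
k_p = μ_pC_ox · (W/L) = 1.16 mA/V².
Assume saturation: I_D = ½ k_p V_ov² = 0.5 × 1.16 × 0.33² = 0.0632 mA, giving V_SD = V_DD − I_D R_D = 3.18 − 0.0632 × 175 = -7.87 V.
But -7.87 V < V_ov = 0.33 V, so the device is actually in triode.
In triode I_D = k_p[V_ov V_SD − ½ V_SD²] and I_D = (V_DD − V_SD)/R_D. Equating: 102 V_SD² − 67.99 V_SD + 3.18 = 0, giving V_SD = 0.0506 V (the root below V_ov).
I_D = (3.18 − 0.0506) / 175 = 0.0179 mA.

I_D = 0.0179 mA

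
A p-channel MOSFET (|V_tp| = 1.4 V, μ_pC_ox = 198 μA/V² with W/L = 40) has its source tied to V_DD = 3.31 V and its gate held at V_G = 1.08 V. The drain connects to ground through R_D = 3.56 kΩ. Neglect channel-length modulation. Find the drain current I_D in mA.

V_SG = V_DD − V_G = 3.31 − 1.08 = 2.23 V, so V_ov = 2.23 − 1.4 = 0.83 V.
k_p = μ_pC_ox · (W/L) = 7.92 mA/V².
Assume saturation: I_D = ½ k_p V_ov² = 0.5 × 7.92 × 0.83² = 2.73 mA, giving V_SD = V_DD − I_D R_D = 3.31 − 2.73 × 3.56 = -6.4 V.
But -6.4 V < V_ov = 0.83 V, so the device is actually in triode.
In triode I_D = k_p[V_ov V_SD − ½ V_SD²] and I_D = (V_DD − V_SD)/R_D. Equating: 14.1 V_SD² − 24.4 V_SD + 3.31 = 0, giving V_SD = 0.148 V (the root below V_ov).
I_D = (3.31 − 0.148) / 3.56 = 0.888 mA.

I_D = 0.888 mA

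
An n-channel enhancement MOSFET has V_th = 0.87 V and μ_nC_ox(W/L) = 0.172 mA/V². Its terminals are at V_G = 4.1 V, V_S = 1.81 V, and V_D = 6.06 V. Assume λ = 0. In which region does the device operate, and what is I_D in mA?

V_GS = V_G − V_S = 4.1 − 1.81 = 2.29 V; V_DS = V_D − V_S = 6.06 − 1.81 = 4.25 V.
V_ov = V_GS − V_th = 2.29 − 0.87 = 1.42 V.
Since V_DS = 4.25 V ≥ V_ov = 1.42 V, the device is in saturation.
I_D = ½ k_n V_ov² = 0.5 × 0.172 × 1.42² = 0.173 mA.

Saturation; I_D = 0.173 mA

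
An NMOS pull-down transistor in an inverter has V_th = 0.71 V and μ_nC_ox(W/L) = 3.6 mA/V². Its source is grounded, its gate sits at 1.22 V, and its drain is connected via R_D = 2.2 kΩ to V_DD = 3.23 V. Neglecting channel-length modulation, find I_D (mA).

I_D = 0.468 mA

V_GS = V_G = 1.22 V, so V_ov = 1.22 − 0.71 = 0.51 V.
Assume saturation: I_D = ½ k_n V_ov² = 0.5 × 3.6 × 0.51² = 0.468 mA, giving V_DS = V_DD − I_D R_D = 3.23 − 0.468 × 2.2 = 2.2 V.
V_DS = 2.2 V ≥ V_ov = 0.51 V, confirming saturation.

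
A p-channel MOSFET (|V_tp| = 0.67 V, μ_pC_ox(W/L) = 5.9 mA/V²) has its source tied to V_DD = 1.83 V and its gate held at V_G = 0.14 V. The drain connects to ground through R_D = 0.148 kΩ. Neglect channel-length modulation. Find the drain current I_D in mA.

I_D = 3.07 mA

V_SG = V_DD − V_G = 1.83 − 0.14 = 1.69 V, so V_ov = 1.69 − 0.67 = 1.02 V.
Assume saturation: I_D = ½ k_p V_ov² = 0.5 × 5.9 × 1.02² = 3.07 mA, giving V_SD = V_DD − I_D R_D = 1.83 − 3.07 × 0.148 = 1.38 V.
V_SD = 1.38 V ≥ V_ov = 1.02 V, confirming saturation.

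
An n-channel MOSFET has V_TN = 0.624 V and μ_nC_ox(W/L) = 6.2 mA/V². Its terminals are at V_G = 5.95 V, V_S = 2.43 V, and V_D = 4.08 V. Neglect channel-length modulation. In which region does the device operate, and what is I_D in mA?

V_GS = V_G − V_S = 5.95 − 2.43 = 3.52 V; V_DS = V_D − V_S = 4.08 − 2.43 = 1.65 V.
V_ov = V_GS − V_TN = 3.52 − 0.624 = 2.9 V.
Since V_DS = 1.65 V < V_ov = 2.9 V, the device is in the triode region.
I_D = k_n [V_ov · V_DS − ½ V_DS²] = 6.2 × [2.9 × 1.65 − 0.5 × 1.65²] = 21.2 mA.

Triode; I_D = 21.2 mA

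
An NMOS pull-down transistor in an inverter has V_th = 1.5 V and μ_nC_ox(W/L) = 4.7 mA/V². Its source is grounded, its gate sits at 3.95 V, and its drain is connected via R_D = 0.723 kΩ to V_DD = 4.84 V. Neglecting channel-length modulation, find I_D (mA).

V_GS = V_G = 3.95 V, so V_ov = 3.95 − 1.5 = 2.45 V.
Assume saturation: I_D = ½ k_n V_ov² = 0.5 × 4.7 × 2.45² = 14.1 mA, giving V_DS = V_DD − I_D R_D = 4.84 − 14.1 × 0.723 = -5.36 V.
But -5.36 V < V_ov = 2.45 V, so the device is actually in triode.
In triode I_D = k_n[V_ov V_DS − ½ V_DS²] and I_D = (V_DD − V_DS)/R_D. Equating: 1.7 V_DS² − 9.325 V_DS + 4.84 = 0, giving V_DS = 0.58 V (the root below V_ov).
I_D = (4.84 − 0.58) / 0.723 = 5.89 mA.

I_D = 5.89 mA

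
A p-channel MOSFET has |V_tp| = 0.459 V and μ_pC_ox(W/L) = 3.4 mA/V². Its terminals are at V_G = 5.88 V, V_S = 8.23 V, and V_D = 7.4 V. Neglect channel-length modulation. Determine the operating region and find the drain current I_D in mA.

V_SG = V_S − V_G = 8.23 − 5.88 = 2.35 V; V_SD = V_S − V_D = 8.23 − 7.4 = 0.83 V.
V_ov = V_SG − |V_tp| = 2.35 − 0.459 = 1.89 V.
Since V_SD = 0.83 V < V_ov = 1.89 V, the device is in the triode region.
I_D = k_p [V_ov · V_SD − ½ V_SD²] = 3.4 × [1.89 × 0.83 − 0.5 × 0.83²] = 4.17 mA.

Triode; I_D = 4.17 mA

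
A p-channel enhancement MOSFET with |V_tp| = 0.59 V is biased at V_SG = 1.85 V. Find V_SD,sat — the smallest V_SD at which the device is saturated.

V_SD,sat = 1.26 V

The boundary between triode and saturation is V_SD = V_SG − |V_tp| = V_ov.
V_ov = 1.85 − 0.59 = 1.26 V.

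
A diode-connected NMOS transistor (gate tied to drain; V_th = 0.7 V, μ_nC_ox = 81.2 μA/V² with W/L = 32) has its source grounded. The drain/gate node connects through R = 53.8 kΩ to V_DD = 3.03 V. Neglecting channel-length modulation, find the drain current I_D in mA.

With gate tied to drain, V_GS = V_DS ≥ V_GS − V_th, so the device is in saturation.
k_n = μ_nC_ox · (W/L) = 2.598 mA/V².
KCL at the drain: ½ k_n (V_GS − V_th)² = (V_DD − V_GS)/R.
Let x = V_GS − 0.7. Then 69.9 x² + x − 2.33 = 0, giving x = 0.176 V (positive root), so V_GS = 0.876 V.
I_D = (V_DD − V_GS)/R = (3.03 − 0.876) / 53.8 = 0.04 mA.

I_D = 0.0400 mA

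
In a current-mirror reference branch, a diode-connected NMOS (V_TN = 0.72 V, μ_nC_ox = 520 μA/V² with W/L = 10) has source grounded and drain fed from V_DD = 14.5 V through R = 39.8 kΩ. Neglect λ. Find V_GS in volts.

V_GS = 1.08 V

With gate tied to drain, V_GS = V_DS ≥ V_GS − V_TN, so the device is in saturation.
k_n = μ_nC_ox · (W/L) = 5.2 mA/V².
KCL at the drain: ½ k_n (V_GS − V_TN)² = (V_DD − V_GS)/R.
Let x = V_GS − 0.72. Then 103 x² + x − 13.78 = 0, giving x = 0.36 V (positive root), so V_GS = 1.08 V.
I_D = (V_DD − V_GS)/R = (14.5 − 1.08) / 39.8 = 0.337 mA.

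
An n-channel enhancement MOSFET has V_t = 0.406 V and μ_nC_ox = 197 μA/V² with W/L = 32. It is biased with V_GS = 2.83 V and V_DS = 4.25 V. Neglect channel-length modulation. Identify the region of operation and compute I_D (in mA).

Saturation; I_D = 18.5 mA

k_n = μ_nC_ox · (W/L) = 6.304 mA/V².
V_ov = V_GS − V_t = 2.83 − 0.406 = 2.42 V.
Since V_DS = 4.25 V ≥ V_ov = 2.42 V, the device is in saturation.
I_D = ½ k_n V_ov² = 0.5 × 6.304 × 2.42² = 18.5 mA.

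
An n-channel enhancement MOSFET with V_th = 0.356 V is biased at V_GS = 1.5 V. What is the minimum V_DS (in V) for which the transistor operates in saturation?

V_DS,sat = 1.14 V

The boundary between triode and saturation is V_DS = V_GS − V_th = V_ov.
V_ov = 1.5 − 0.356 = 1.14 V.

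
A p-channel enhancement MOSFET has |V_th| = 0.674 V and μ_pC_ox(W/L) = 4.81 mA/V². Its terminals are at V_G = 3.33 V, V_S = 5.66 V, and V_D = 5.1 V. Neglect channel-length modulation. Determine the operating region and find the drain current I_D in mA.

V_SG = V_S − V_G = 5.66 − 3.33 = 2.33 V; V_SD = V_S − V_D = 5.66 − 5.1 = 0.56 V.
V_ov = V_SG − |V_th| = 2.33 − 0.674 = 1.66 V.
Since V_SD = 0.56 V < V_ov = 1.66 V, the device is in the triode region.
I_D = k_p [V_ov · V_SD − ½ V_SD²] = 4.81 × [1.66 × 0.56 − 0.5 × 0.56²] = 3.71 mA.

Triode; I_D = 3.71 mA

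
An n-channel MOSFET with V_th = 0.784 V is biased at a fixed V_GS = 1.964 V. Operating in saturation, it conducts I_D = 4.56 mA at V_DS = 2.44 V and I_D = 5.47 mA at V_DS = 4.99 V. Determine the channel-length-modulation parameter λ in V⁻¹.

With V_GS fixed, I_D ∝ (1 + λ V_DS) in saturation, so I_D2/I_D1 = (1 + λ V_DS2)/(1 + λ V_DS1).
5.47/4.56 = 1.2 = (1 + 4.99 λ)/(1 + 2.44 λ).
Solving: λ (I_D1 V_DS2 − I_D2 V_DS1) = I_D2 − I_D1, so λ = (5.47 − 4.56) / (4.56 × 4.99 − 5.47 × 2.44) = 0.91 / 9.41 = 0.0967 V⁻¹.

λ = 0.0967 V⁻¹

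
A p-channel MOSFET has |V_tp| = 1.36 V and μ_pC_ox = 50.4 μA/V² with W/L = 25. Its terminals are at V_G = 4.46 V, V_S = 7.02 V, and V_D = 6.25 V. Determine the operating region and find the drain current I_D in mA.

V_SG = V_S − V_G = 7.02 − 4.46 = 2.56 V; V_SD = V_S − V_D = 7.02 − 6.25 = 0.77 V.
k_p = μ_pC_ox · (W/L) = 1.26 mA/V².
V_ov = V_SG − |V_tp| = 2.56 − 1.36 = 1.2 V.
Since V_SD = 0.77 V < V_ov = 1.2 V, the device is in the triode region.
I_D = k_p [V_ov · V_SD − ½ V_SD²] = 1.26 × [1.2 × 0.77 − 0.5 × 0.77²] = 0.791 mA.

Triode; I_D = 0.791 mA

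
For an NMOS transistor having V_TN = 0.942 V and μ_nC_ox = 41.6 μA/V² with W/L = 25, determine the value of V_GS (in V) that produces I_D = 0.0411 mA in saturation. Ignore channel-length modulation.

V_GS = 1.22 V

k_n = μ_nC_ox · (W/L) = 1.04 mA/V².
In saturation I_D = ½ k_n (V_GS − V_TN)², so V_GS − V_TN = √(2 I_D / k_n) = √(2 × 0.0411 / 1.04) = 0.281 V.
V_GS = 0.942 + 0.281 = 1.22 V.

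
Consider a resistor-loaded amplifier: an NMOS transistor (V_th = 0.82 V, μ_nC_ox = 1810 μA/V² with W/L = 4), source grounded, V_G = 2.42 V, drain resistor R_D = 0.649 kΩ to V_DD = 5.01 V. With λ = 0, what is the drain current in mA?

V_GS = V_G = 2.42 V, so V_ov = 2.42 − 0.82 = 1.6 V.
k_n = μ_nC_ox · (W/L) = 7.24 mA/V².
Assume saturation: I_D = ½ k_n V_ov² = 0.5 × 7.24 × 1.6² = 9.27 mA, giving V_DS = V_DD − I_D R_D = 5.01 − 9.27 × 0.649 = -1 V.
But -1 V < V_ov = 1.6 V, so the device is actually in triode.
In triode I_D = k_n[V_ov V_DS − ½ V_DS²] and I_D = (V_DD − V_DS)/R_D. Equating: 2.35 V_DS² − 8.518 V_DS + 5.01 = 0, giving V_DS = 0.739 V (the root below V_ov).
I_D = (5.01 − 0.739) / 0.649 = 6.58 mA.

I_D = 6.58 mA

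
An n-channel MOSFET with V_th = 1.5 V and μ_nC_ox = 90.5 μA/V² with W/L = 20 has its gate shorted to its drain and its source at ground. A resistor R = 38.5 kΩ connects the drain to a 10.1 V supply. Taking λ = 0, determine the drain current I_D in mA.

With gate tied to drain, V_GS = V_DS ≥ V_GS − V_th, so the device is in saturation.
k_n = μ_nC_ox · (W/L) = 1.81 mA/V².
KCL at the drain: ½ k_n (V_GS − V_th)² = (V_DD − V_GS)/R.
Let x = V_GS − 1.5. Then 34.8 x² + x − 8.6 = 0, giving x = 0.483 V (positive root), so V_GS = 1.98 V.
I_D = (V_DD − V_GS)/R = (10.1 − 1.98) / 38.5 = 0.211 mA.

I_D = 0.211 mA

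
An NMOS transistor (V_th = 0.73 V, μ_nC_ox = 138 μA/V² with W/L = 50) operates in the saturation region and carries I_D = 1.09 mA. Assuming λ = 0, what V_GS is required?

V_GS = 1.29 V

k_n = μ_nC_ox · (W/L) = 6.9 mA/V².
In saturation I_D = ½ k_n (V_GS − V_th)², so V_GS − V_th = √(2 I_D / k_n) = √(2 × 1.09 / 6.9) = 0.562 V.
V_GS = 0.73 + 0.562 = 1.29 V.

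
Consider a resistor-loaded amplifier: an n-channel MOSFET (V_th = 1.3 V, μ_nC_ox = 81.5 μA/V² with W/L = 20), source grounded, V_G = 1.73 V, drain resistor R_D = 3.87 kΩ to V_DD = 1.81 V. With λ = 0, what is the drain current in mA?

V_GS = V_G = 1.73 V, so V_ov = 1.73 − 1.3 = 0.43 V.
k_n = μ_nC_ox · (W/L) = 1.63 mA/V².
Assume saturation: I_D = ½ k_n V_ov² = 0.5 × 1.63 × 0.43² = 0.151 mA, giving V_DS = V_DD − I_D R_D = 1.81 − 0.151 × 3.87 = 1.23 V.
V_DS = 1.23 V ≥ V_ov = 0.43 V, confirming saturation.

I_D = 0.151 mA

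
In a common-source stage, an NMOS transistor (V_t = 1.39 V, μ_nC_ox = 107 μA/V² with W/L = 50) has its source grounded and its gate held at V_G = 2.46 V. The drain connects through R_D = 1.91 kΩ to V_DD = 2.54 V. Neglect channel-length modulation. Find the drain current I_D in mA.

I_D = 1.21 mA

V_GS = V_G = 2.46 V, so V_ov = 2.46 − 1.39 = 1.07 V.
k_n = μ_nC_ox · (W/L) = 5.35 mA/V².
Assume saturation: I_D = ½ k_n V_ov² = 0.5 × 5.35 × 1.07² = 3.06 mA, giving V_DS = V_DD − I_D R_D = 2.54 − 3.06 × 1.91 = -3.31 V.
But -3.31 V < V_ov = 1.07 V, so the device is actually in triode.
In triode I_D = k_n[V_ov V_DS − ½ V_DS²] and I_D = (V_DD − V_DS)/R_D. Equating: 5.11 V_DS² − 11.93 V_DS + 2.54 = 0, giving V_DS = 0.237 V (the root below V_ov).
I_D = (2.54 − 0.237) / 1.91 = 1.21 mA.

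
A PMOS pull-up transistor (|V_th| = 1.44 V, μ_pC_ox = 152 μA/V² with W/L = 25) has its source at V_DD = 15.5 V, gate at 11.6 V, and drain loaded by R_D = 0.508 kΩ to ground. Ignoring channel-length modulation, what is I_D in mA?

I_D = 11.5 mA

V_SG = V_DD − V_G = 15.5 − 11.6 = 3.9 V, so V_ov = 3.9 − 1.44 = 2.46 V.
k_p = μ_pC_ox · (W/L) = 3.8 mA/V².
Assume saturation: I_D = ½ k_p V_ov² = 0.5 × 3.8 × 2.46² = 11.5 mA, giving V_SD = V_DD − I_D R_D = 15.5 − 11.5 × 0.508 = 9.66 V.
V_SD = 9.66 V ≥ V_ov = 2.46 V, confirming saturation.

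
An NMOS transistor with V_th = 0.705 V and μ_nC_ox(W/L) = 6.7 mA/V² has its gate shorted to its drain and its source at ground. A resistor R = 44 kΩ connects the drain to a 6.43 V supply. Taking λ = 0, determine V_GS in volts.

With gate tied to drain, V_GS = V_DS ≥ V_GS − V_th, so the device is in saturation.
KCL at the drain: ½ k_n (V_GS − V_th)² = (V_DD − V_GS)/R.
Let x = V_GS − 0.705. Then 147 x² + x − 5.725 = 0, giving x = 0.194 V (positive root), so V_GS = 0.899 V.
I_D = (V_DD − V_GS)/R = (6.43 − 0.899) / 44 = 0.126 mA.

V_GS = 0.899 V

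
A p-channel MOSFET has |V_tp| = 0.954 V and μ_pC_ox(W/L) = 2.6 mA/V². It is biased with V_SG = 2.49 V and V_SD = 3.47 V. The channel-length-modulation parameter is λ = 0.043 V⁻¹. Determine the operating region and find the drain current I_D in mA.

V_ov = V_SG − |V_tp| = 2.49 − 0.954 = 1.54 V.
Since V_SD = 3.47 V ≥ V_ov = 1.54 V, the device is in saturation.
I_D = ½ k_p V_ov² (1 + λ V_SD) = 0.5 × 2.6 × 1.54² × (1 + 0.043 × 3.47) = 3.52 mA.

Saturation; I_D = 3.52 mA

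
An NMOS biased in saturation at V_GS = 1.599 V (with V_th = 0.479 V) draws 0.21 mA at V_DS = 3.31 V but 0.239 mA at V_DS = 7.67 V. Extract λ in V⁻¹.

With V_GS fixed, I_D ∝ (1 + λ V_DS) in saturation, so I_D2/I_D1 = (1 + λ V_DS2)/(1 + λ V_DS1).
0.239/0.21 = 1.138 = (1 + 7.67 λ)/(1 + 3.31 λ).
Solving: λ (I_D1 V_DS2 − I_D2 V_DS1) = I_D2 − I_D1, so λ = (0.239 − 0.21) / (0.21 × 7.67 − 0.239 × 3.31) = 0.029 / 0.82 = 0.0354 V⁻¹.

λ = 0.0354 V⁻¹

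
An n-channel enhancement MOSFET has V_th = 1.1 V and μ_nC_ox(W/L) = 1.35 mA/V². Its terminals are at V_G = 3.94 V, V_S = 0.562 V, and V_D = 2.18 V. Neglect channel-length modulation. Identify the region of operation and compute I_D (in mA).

Triode; I_D = 3.21 mA

V_GS = V_G − V_S = 3.94 − 0.562 = 3.38 V; V_DS = V_D − V_S = 2.18 − 0.562 = 1.62 V.
V_ov = V_GS − V_th = 3.38 − 1.1 = 2.28 V.
Since V_DS = 1.62 V < V_ov = 2.28 V, the device is in the triode region.
I_D = k_n [V_ov · V_DS − ½ V_DS²] = 1.35 × [2.28 × 1.62 − 0.5 × 1.62²] = 3.21 mA.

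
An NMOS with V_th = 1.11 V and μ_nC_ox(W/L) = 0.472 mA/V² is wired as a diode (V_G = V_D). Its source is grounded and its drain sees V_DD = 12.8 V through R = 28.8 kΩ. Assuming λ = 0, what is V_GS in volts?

V_GS = 2.35 V

With gate tied to drain, V_GS = V_DS ≥ V_GS − V_th, so the device is in saturation.
KCL at the drain: ½ k_n (V_GS − V_th)² = (V_DD − V_GS)/R.
Let x = V_GS − 1.11. Then 6.8 x² + x − 11.69 = 0, giving x = 1.24 V (positive root), so V_GS = 2.35 V.
I_D = (V_DD − V_GS)/R = (12.8 − 2.35) / 28.8 = 0.363 mA.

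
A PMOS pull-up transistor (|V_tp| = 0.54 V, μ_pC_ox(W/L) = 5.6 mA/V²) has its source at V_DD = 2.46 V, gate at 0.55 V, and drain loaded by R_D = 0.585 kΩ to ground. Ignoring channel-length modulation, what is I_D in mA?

V_SG = V_DD − V_G = 2.46 − 0.55 = 1.91 V, so V_ov = 1.91 − 0.54 = 1.37 V.
Assume saturation: I_D = ½ k_p V_ov² = 0.5 × 5.6 × 1.37² = 5.26 mA, giving V_SD = V_DD − I_D R_D = 2.46 − 5.26 × 0.585 = -0.614 V.
But -0.614 V < V_ov = 1.37 V, so the device is actually in triode.
In triode I_D = k_p[V_ov V_SD − ½ V_SD²] and I_D = (V_DD − V_SD)/R_D. Equating: 1.64 V_SD² − 5.488 V_SD + 2.46 = 0, giving V_SD = 0.533 V (the root below V_ov).
I_D = (2.46 − 0.533) / 0.585 = 3.29 mA.

I_D = 3.29 mA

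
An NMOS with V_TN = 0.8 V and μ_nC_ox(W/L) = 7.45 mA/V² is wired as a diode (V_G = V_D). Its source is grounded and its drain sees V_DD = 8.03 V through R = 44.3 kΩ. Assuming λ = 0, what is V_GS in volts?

V_GS = 1.01 V

With gate tied to drain, V_GS = V_DS ≥ V_GS − V_TN, so the device is in saturation.
KCL at the drain: ½ k_n (V_GS − V_TN)² = (V_DD − V_GS)/R.
Let x = V_GS − 0.8. Then 165 x² + x − 7.23 = 0, giving x = 0.206 V (positive root), so V_GS = 1.01 V.
I_D = (V_DD − V_GS)/R = (8.03 − 1.01) / 44.3 = 0.159 mA.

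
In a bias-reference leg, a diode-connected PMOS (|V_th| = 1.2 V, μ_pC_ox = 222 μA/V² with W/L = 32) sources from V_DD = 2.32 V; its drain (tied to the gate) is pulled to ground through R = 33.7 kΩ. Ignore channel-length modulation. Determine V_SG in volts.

V_SG = 1.29 V

With gate tied to drain, V_SG = V_SD ≥ V_SG − |V_th|, so the device is in saturation.
k_p = μ_pC_ox · (W/L) = 7.104 mA/V².
KCL at the drain: ½ k_p (V_SG − |V_th|)² = (V_DD − V_SG)/R.
Let x = V_SG − 1.2. Then 120 x² + x − 1.12 = 0, giving x = 0.0926 V (positive root), so V_SG = 1.29 V.
I_D = (V_DD − V_SG)/R = (2.32 − 1.29) / 33.7 = 0.0305 mA.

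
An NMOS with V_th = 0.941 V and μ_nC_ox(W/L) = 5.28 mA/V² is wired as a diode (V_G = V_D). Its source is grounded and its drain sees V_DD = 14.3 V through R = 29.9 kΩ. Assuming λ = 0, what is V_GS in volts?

With gate tied to drain, V_GS = V_DS ≥ V_GS − V_th, so the device is in saturation.
KCL at the drain: ½ k_n (V_GS − V_th)² = (V_DD − V_GS)/R.
Let x = V_GS − 0.941. Then 78.9 x² + x − 13.36 = 0, giving x = 0.405 V (positive root), so V_GS = 1.35 V.
I_D = (V_DD − V_GS)/R = (14.3 − 1.35) / 29.9 = 0.433 mA.

V_GS = 1.35 V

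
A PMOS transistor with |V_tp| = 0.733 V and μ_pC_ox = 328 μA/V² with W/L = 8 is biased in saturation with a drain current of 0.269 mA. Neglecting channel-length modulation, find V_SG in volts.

V_SG = 1.19 V

k_p = μ_pC_ox · (W/L) = 2.624 mA/V².
In saturation I_D = ½ k_p (V_SG − |V_tp|)², so V_SG − |V_tp| = √(2 I_D / k_p) = √(2 × 0.269 / 2.624) = 0.453 V.
V_SG = 0.733 + 0.453 = 1.19 V.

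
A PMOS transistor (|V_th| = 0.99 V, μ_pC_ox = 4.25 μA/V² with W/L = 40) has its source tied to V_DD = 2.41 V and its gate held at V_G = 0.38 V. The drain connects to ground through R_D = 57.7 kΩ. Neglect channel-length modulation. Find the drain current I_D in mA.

I_D = 0.0376 mA

V_SG = V_DD − V_G = 2.41 − 0.38 = 2.03 V, so V_ov = 2.03 − 0.99 = 1.04 V.
k_p = μ_pC_ox · (W/L) = 0.17 mA/V².
Assume saturation: I_D = ½ k_p V_ov² = 0.5 × 0.17 × 1.04² = 0.0919 mA, giving V_SD = V_DD − I_D R_D = 2.41 − 0.0919 × 57.7 = -2.89 V.
But -2.89 V < V_ov = 1.04 V, so the device is actually in triode.
In triode I_D = k_p[V_ov V_SD − ½ V_SD²] and I_D = (V_DD − V_SD)/R_D. Equating: 4.9 V_SD² − 11.2 V_SD + 2.41 = 0, giving V_SD = 0.24 V (the root below V_ov).
I_D = (2.41 − 0.24) / 57.7 = 0.0376 mA.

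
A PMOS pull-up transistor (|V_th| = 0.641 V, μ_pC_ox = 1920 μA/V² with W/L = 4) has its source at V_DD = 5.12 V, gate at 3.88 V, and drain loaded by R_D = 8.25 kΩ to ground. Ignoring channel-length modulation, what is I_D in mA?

I_D = 0.602 mA

V_SG = V_DD − V_G = 5.12 − 3.88 = 1.24 V, so V_ov = 1.24 − 0.641 = 0.599 V.
k_p = μ_pC_ox · (W/L) = 7.68 mA/V².
Assume saturation: I_D = ½ k_p V_ov² = 0.5 × 7.68 × 0.599² = 1.38 mA, giving V_SD = V_DD − I_D R_D = 5.12 − 1.38 × 8.25 = -6.25 V.
But -6.25 V < V_ov = 0.599 V, so the device is actually in triode.
In triode I_D = k_p[V_ov V_SD − ½ V_SD²] and I_D = (V_DD − V_SD)/R_D. Equating: 31.7 V_SD² − 38.95 V_SD + 5.12 = 0, giving V_SD = 0.15 V (the root below V_ov).
I_D = (5.12 − 0.15) / 8.25 = 0.602 mA.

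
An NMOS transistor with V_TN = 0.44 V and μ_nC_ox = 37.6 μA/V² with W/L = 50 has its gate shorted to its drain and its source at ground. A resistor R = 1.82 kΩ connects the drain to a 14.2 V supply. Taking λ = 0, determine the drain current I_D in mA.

I_D = 6.15 mA

With gate tied to drain, V_GS = V_DS ≥ V_GS − V_TN, so the device is in saturation.
k_n = μ_nC_ox · (W/L) = 1.88 mA/V².
KCL at the drain: ½ k_n (V_GS − V_TN)² = (V_DD − V_GS)/R.
Let x = V_GS − 0.44. Then 1.71 x² + x − 13.76 = 0, giving x = 2.56 V (positive root), so V_GS = 3 V.
I_D = (V_DD − V_GS)/R = (14.2 − 3) / 1.82 = 6.15 mA.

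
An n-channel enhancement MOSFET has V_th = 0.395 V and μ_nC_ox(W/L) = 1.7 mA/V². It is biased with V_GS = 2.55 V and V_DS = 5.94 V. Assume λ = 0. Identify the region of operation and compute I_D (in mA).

Saturation; I_D = 3.95 mA

V_ov = V_GS − V_th = 2.55 − 0.395 = 2.15 V.
Since V_DS = 5.94 V ≥ V_ov = 2.15 V, the device is in saturation.
I_D = ½ k_n V_ov² = 0.5 × 1.7 × 2.15² = 3.95 mA.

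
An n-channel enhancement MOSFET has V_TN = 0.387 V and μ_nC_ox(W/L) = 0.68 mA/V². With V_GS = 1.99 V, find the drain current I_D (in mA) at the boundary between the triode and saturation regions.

At the boundary V_DS = V_ov = V_GS − V_TN = 1.99 − 0.387 = 1.6 V.
I_D = ½ k_n V_ov² = 0.5 × 0.68 × 1.6² = 0.874 mA.

I_D = 0.874 mA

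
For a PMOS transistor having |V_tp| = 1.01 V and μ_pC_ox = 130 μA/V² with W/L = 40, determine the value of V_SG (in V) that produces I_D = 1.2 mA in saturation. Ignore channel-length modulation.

k_p = μ_pC_ox · (W/L) = 5.2 mA/V².
In saturation I_D = ½ k_p (V_SG − |V_tp|)², so V_SG − |V_tp| = √(2 I_D / k_p) = √(2 × 1.2 / 5.2) = 0.679 V.
V_SG = 1.01 + 0.679 = 1.69 V.

V_SG = 1.69 V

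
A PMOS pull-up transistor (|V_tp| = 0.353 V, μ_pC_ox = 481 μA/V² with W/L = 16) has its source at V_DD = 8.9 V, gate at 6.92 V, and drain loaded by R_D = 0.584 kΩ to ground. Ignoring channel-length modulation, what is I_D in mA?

V_SG = V_DD − V_G = 8.9 − 6.92 = 1.98 V, so V_ov = 1.98 − 0.353 = 1.63 V.
k_p = μ_pC_ox · (W/L) = 7.696 mA/V².
Assume saturation: I_D = ½ k_p V_ov² = 0.5 × 7.696 × 1.63² = 10.2 mA, giving V_SD = V_DD − I_D R_D = 8.9 − 10.2 × 0.584 = 2.95 V.
V_SD = 2.95 V ≥ V_ov = 1.63 V, confirming saturation.

I_D = 10.2 mA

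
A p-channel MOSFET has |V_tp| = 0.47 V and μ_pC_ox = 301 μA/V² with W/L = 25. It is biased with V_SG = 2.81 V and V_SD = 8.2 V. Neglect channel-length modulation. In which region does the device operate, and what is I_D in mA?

Saturation; I_D = 20.6 mA

k_p = μ_pC_ox · (W/L) = 7.525 mA/V².
V_ov = V_SG − |V_tp| = 2.81 − 0.47 = 2.34 V.
Since V_SD = 8.2 V ≥ V_ov = 2.34 V, the device is in saturation.
I_D = ½ k_p V_ov² = 0.5 × 7.525 × 2.34² = 20.6 mA.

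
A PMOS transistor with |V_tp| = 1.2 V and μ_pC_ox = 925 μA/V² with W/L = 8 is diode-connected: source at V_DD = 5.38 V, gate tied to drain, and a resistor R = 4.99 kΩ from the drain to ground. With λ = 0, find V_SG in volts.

With gate tied to drain, V_SG = V_SD ≥ V_SG − |V_tp|, so the device is in saturation.
k_p = μ_pC_ox · (W/L) = 7.4 mA/V².
KCL at the drain: ½ k_p (V_SG − |V_tp|)² = (V_DD − V_SG)/R.
Let x = V_SG − 1.2. Then 18.5 x² + x − 4.18 = 0, giving x = 0.45 V (positive root), so V_SG = 1.65 V.
I_D = (V_DD − V_SG)/R = (5.38 − 1.65) / 4.99 = 0.748 mA.

V_SG = 1.65 V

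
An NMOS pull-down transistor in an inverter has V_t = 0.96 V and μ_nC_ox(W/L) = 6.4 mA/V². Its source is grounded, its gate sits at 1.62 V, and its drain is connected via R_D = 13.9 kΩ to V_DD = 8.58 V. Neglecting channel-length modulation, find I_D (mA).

I_D = 0.605 mA

V_GS = V_G = 1.62 V, so V_ov = 1.62 − 0.96 = 0.66 V.
Assume saturation: I_D = ½ k_n V_ov² = 0.5 × 6.4 × 0.66² = 1.39 mA, giving V_DS = V_DD − I_D R_D = 8.58 − 1.39 × 13.9 = -10.8 V.
But -10.8 V < V_ov = 0.66 V, so the device is actually in triode.
In triode I_D = k_n[V_ov V_DS − ½ V_DS²] and I_D = (V_DD − V_DS)/R_D. Equating: 44.5 V_DS² − 59.71 V_DS + 8.58 = 0, giving V_DS = 0.164 V (the root below V_ov).
I_D = (8.58 − 0.164) / 13.9 = 0.605 mA.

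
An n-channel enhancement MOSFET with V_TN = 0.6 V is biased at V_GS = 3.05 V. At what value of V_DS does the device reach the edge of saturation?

V_DS,sat = 2.45 V

The boundary between triode and saturation is V_DS = V_GS − V_TN = V_ov.
V_ov = 3.05 − 0.6 = 2.45 V.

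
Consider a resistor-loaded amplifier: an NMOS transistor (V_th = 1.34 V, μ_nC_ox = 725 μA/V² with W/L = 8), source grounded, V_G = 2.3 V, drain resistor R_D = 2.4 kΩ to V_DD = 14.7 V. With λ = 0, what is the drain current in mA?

I_D = 2.67 mA

V_GS = V_G = 2.3 V, so V_ov = 2.3 − 1.34 = 0.96 V.
k_n = μ_nC_ox · (W/L) = 5.8 mA/V².
Assume saturation: I_D = ½ k_n V_ov² = 0.5 × 5.8 × 0.96² = 2.67 mA, giving V_DS = V_DD − I_D R_D = 14.7 − 2.67 × 2.4 = 8.29 V.
V_DS = 8.29 V ≥ V_ov = 0.96 V, confirming saturation.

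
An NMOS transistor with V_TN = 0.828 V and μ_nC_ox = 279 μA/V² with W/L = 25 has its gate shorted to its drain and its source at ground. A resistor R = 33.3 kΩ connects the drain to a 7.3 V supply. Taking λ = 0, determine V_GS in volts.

With gate tied to drain, V_GS = V_DS ≥ V_GS − V_TN, so the device is in saturation.
k_n = μ_nC_ox · (W/L) = 6.975 mA/V².
KCL at the drain: ½ k_n (V_GS − V_TN)² = (V_DD − V_GS)/R.
Let x = V_GS − 0.828. Then 116 x² + x − 6.472 = 0, giving x = 0.232 V (positive root), so V_GS = 1.06 V.
I_D = (V_DD − V_GS)/R = (7.3 − 1.06) / 33.3 = 0.187 mA.

V_GS = 1.06 V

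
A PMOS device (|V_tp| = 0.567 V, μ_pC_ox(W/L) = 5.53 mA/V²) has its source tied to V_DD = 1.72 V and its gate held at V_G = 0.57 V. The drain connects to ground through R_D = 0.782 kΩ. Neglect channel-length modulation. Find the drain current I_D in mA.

V_SG = V_DD − V_G = 1.72 − 0.57 = 1.15 V, so V_ov = 1.15 − 0.567 = 0.583 V.
Assume saturation: I_D = ½ k_p V_ov² = 0.5 × 5.53 × 0.583² = 0.94 mA, giving V_SD = V_DD − I_D R_D = 1.72 − 0.94 × 0.782 = 0.985 V.
V_SD = 0.985 V ≥ V_ov = 0.583 V, confirming saturation.

I_D = 0.940 mA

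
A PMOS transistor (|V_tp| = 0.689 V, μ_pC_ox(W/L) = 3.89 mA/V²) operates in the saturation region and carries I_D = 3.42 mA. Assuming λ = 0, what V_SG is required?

V_SG = 2.02 V

In saturation I_D = ½ k_p (V_SG − |V_tp|)², so V_SG − |V_tp| = √(2 I_D / k_p) = √(2 × 3.42 / 3.89) = 1.33 V.
V_SG = 0.689 + 1.33 = 2.02 V.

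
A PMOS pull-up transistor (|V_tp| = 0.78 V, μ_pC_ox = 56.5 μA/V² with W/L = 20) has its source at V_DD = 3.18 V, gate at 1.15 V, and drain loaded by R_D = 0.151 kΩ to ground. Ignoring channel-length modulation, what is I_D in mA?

V_SG = V_DD − V_G = 3.18 − 1.15 = 2.03 V, so V_ov = 2.03 − 0.78 = 1.25 V.
k_p = μ_pC_ox · (W/L) = 1.13 mA/V².
Assume saturation: I_D = ½ k_p V_ov² = 0.5 × 1.13 × 1.25² = 0.883 mA, giving V_SD = V_DD − I_D R_D = 3.18 − 0.883 × 0.151 = 3.05 V.
V_SD = 3.05 V ≥ V_ov = 1.25 V, confirming saturation.

I_D = 0.883 mA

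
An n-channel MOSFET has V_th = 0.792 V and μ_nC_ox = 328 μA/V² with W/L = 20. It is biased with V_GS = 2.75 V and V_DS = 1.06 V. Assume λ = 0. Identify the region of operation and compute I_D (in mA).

k_n = μ_nC_ox · (W/L) = 6.56 mA/V².
V_ov = V_GS − V_th = 2.75 − 0.792 = 1.96 V.
Since V_DS = 1.06 V < V_ov = 1.96 V, the device is in the triode region.
I_D = k_n [V_ov · V_DS − ½ V_DS²] = 6.56 × [1.96 × 1.06 − 0.5 × 1.06²] = 9.93 mA.

Triode; I_D = 9.93 mA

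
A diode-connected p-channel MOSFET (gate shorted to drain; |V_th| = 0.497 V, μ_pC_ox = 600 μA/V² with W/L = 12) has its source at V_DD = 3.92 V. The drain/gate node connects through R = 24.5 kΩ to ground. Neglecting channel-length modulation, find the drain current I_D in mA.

With gate tied to drain, V_SG = V_SD ≥ V_SG − |V_th|, so the device is in saturation.
k_p = μ_pC_ox · (W/L) = 7.2 mA/V².
KCL at the drain: ½ k_p (V_SG − |V_th|)² = (V_DD − V_SG)/R.
Let x = V_SG − 0.497. Then 88.2 x² + x − 3.423 = 0, giving x = 0.191 V (positive root), so V_SG = 0.688 V.
I_D = (V_DD − V_SG)/R = (3.92 − 0.688) / 24.5 = 0.132 mA.

I_D = 0.132 mA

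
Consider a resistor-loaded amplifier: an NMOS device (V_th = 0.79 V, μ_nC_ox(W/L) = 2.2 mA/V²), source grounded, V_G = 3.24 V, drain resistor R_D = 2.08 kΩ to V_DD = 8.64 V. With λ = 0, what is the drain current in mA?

V_GS = V_G = 3.24 V, so V_ov = 3.24 − 0.79 = 2.45 V.
Assume saturation: I_D = ½ k_n V_ov² = 0.5 × 2.2 × 2.45² = 6.6 mA, giving V_DS = V_DD − I_D R_D = 8.64 − 6.6 × 2.08 = -5.09 V.
But -5.09 V < V_ov = 2.45 V, so the device is actually in triode.
In triode I_D = k_n[V_ov V_DS − ½ V_DS²] and I_D = (V_DD − V_DS)/R_D. Equating: 2.29 V_DS² − 12.21 V_DS + 8.64 = 0, giving V_DS = 0.84 V (the root below V_ov).
I_D = (8.64 − 0.84) / 2.08 = 3.75 mA.

I_D = 3.75 mA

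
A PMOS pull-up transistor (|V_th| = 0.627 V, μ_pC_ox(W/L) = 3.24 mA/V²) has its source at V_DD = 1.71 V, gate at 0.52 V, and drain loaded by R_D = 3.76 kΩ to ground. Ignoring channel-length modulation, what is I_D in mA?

I_D = 0.381 mA

V_SG = V_DD − V_G = 1.71 − 0.52 = 1.19 V, so V_ov = 1.19 − 0.627 = 0.563 V.
Assume saturation: I_D = ½ k_p V_ov² = 0.5 × 3.24 × 0.563² = 0.513 mA, giving V_SD = V_DD − I_D R_D = 1.71 − 0.513 × 3.76 = -0.221 V.
But -0.221 V < V_ov = 0.563 V, so the device is actually in triode.
In triode I_D = k_p[V_ov V_SD − ½ V_SD²] and I_D = (V_DD − V_SD)/R_D. Equating: 6.09 V_SD² − 7.859 V_SD + 1.71 = 0, giving V_SD = 0.277 V (the root below V_ov).
I_D = (1.71 − 0.277) / 3.76 = 0.381 mA.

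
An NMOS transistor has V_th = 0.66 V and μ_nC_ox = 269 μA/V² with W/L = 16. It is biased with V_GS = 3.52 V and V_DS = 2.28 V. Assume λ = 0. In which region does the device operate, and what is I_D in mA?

Triode; I_D = 16.9 mA

k_n = μ_nC_ox · (W/L) = 4.304 mA/V².
V_ov = V_GS − V_th = 3.52 − 0.66 = 2.86 V.
Since V_DS = 2.28 V < V_ov = 2.86 V, the device is in the triode region.
I_D = k_n [V_ov · V_DS − ½ V_DS²] = 4.304 × [2.86 × 2.28 − 0.5 × 2.28²] = 16.9 mA.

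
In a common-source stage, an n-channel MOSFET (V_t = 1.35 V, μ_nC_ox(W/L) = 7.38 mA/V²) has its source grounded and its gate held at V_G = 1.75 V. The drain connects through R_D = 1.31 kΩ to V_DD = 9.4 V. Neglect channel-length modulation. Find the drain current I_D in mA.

I_D = 0.590 mA

V_GS = V_G = 1.75 V, so V_ov = 1.75 − 1.35 = 0.4 V.
Assume saturation: I_D = ½ k_n V_ov² = 0.5 × 7.38 × 0.4² = 0.59 mA, giving V_DS = V_DD − I_D R_D = 9.4 − 0.59 × 1.31 = 8.63 V.
V_DS = 8.63 V ≥ V_ov = 0.4 V, confirming saturation.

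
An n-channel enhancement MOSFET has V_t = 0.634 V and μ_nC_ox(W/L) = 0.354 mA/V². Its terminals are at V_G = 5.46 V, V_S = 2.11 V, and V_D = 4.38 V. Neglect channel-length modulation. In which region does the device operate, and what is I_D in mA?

V_GS = V_G − V_S = 5.46 − 2.11 = 3.35 V; V_DS = V_D − V_S = 4.38 − 2.11 = 2.27 V.
V_ov = V_GS − V_t = 3.35 − 0.634 = 2.72 V.
Since V_DS = 2.27 V < V_ov = 2.72 V, the device is in the triode region.
I_D = k_n [V_ov · V_DS − ½ V_DS²] = 0.354 × [2.72 × 2.27 − 0.5 × 2.27²] = 1.27 mA.

Triode; I_D = 1.27 mA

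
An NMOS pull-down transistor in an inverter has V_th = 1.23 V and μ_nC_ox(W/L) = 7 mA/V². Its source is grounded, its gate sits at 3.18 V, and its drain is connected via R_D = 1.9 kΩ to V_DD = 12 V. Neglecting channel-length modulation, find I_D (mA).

V_GS = V_G = 3.18 V, so V_ov = 3.18 − 1.23 = 1.95 V.
Assume saturation: I_D = ½ k_n V_ov² = 0.5 × 7 × 1.95² = 13.3 mA, giving V_DS = V_DD − I_D R_D = 12 − 13.3 × 1.9 = -13.3 V.
But -13.3 V < V_ov = 1.95 V, so the device is actually in triode.
In triode I_D = k_n[V_ov V_DS − ½ V_DS²] and I_D = (V_DD − V_DS)/R_D. Equating: 6.65 V_DS² − 26.93 V_DS + 12 = 0, giving V_DS = 0.51 V (the root below V_ov).
I_D = (12 − 0.51) / 1.9 = 6.05 mA.

I_D = 6.05 mA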